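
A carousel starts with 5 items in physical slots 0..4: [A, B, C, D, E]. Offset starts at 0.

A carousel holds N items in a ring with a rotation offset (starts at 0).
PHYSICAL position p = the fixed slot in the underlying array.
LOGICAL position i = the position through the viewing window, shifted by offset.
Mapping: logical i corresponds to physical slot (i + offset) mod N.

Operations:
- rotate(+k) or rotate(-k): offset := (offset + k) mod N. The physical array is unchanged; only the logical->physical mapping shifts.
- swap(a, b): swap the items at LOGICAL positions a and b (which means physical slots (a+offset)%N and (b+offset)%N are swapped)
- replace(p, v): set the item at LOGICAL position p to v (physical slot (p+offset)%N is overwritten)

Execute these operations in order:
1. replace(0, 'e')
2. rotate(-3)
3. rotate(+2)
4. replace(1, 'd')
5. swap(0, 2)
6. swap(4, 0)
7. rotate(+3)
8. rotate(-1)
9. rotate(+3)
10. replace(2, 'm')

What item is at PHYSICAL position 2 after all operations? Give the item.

After op 1 (replace(0, 'e')): offset=0, physical=[e,B,C,D,E], logical=[e,B,C,D,E]
After op 2 (rotate(-3)): offset=2, physical=[e,B,C,D,E], logical=[C,D,E,e,B]
After op 3 (rotate(+2)): offset=4, physical=[e,B,C,D,E], logical=[E,e,B,C,D]
After op 4 (replace(1, 'd')): offset=4, physical=[d,B,C,D,E], logical=[E,d,B,C,D]
After op 5 (swap(0, 2)): offset=4, physical=[d,E,C,D,B], logical=[B,d,E,C,D]
After op 6 (swap(4, 0)): offset=4, physical=[d,E,C,B,D], logical=[D,d,E,C,B]
After op 7 (rotate(+3)): offset=2, physical=[d,E,C,B,D], logical=[C,B,D,d,E]
After op 8 (rotate(-1)): offset=1, physical=[d,E,C,B,D], logical=[E,C,B,D,d]
After op 9 (rotate(+3)): offset=4, physical=[d,E,C,B,D], logical=[D,d,E,C,B]
After op 10 (replace(2, 'm')): offset=4, physical=[d,m,C,B,D], logical=[D,d,m,C,B]

Answer: C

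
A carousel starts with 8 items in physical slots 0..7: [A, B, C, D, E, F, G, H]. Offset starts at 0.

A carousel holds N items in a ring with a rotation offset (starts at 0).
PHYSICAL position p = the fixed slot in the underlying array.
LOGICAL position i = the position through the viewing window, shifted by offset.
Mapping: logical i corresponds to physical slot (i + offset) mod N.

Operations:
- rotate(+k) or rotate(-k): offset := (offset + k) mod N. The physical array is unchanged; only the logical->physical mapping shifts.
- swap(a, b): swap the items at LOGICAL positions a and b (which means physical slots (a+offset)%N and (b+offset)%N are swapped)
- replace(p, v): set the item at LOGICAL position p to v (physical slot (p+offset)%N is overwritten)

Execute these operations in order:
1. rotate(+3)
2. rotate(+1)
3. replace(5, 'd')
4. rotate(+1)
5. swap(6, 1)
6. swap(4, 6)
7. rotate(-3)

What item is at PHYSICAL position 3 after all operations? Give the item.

After op 1 (rotate(+3)): offset=3, physical=[A,B,C,D,E,F,G,H], logical=[D,E,F,G,H,A,B,C]
After op 2 (rotate(+1)): offset=4, physical=[A,B,C,D,E,F,G,H], logical=[E,F,G,H,A,B,C,D]
After op 3 (replace(5, 'd')): offset=4, physical=[A,d,C,D,E,F,G,H], logical=[E,F,G,H,A,d,C,D]
After op 4 (rotate(+1)): offset=5, physical=[A,d,C,D,E,F,G,H], logical=[F,G,H,A,d,C,D,E]
After op 5 (swap(6, 1)): offset=5, physical=[A,d,C,G,E,F,D,H], logical=[F,D,H,A,d,C,G,E]
After op 6 (swap(4, 6)): offset=5, physical=[A,G,C,d,E,F,D,H], logical=[F,D,H,A,G,C,d,E]
After op 7 (rotate(-3)): offset=2, physical=[A,G,C,d,E,F,D,H], logical=[C,d,E,F,D,H,A,G]

Answer: d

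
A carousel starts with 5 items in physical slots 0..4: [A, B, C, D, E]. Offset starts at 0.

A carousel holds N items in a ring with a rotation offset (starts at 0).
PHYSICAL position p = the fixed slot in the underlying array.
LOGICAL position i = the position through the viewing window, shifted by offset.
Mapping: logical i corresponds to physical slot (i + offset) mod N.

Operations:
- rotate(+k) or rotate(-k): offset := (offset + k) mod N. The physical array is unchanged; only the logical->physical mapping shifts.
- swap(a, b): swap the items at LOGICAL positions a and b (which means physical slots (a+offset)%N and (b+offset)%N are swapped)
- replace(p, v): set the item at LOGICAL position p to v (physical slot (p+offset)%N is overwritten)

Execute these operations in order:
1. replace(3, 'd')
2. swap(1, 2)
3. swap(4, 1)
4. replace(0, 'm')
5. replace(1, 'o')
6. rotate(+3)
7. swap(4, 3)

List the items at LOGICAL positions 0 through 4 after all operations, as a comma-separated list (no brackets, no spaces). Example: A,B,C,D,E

After op 1 (replace(3, 'd')): offset=0, physical=[A,B,C,d,E], logical=[A,B,C,d,E]
After op 2 (swap(1, 2)): offset=0, physical=[A,C,B,d,E], logical=[A,C,B,d,E]
After op 3 (swap(4, 1)): offset=0, physical=[A,E,B,d,C], logical=[A,E,B,d,C]
After op 4 (replace(0, 'm')): offset=0, physical=[m,E,B,d,C], logical=[m,E,B,d,C]
After op 5 (replace(1, 'o')): offset=0, physical=[m,o,B,d,C], logical=[m,o,B,d,C]
After op 6 (rotate(+3)): offset=3, physical=[m,o,B,d,C], logical=[d,C,m,o,B]
After op 7 (swap(4, 3)): offset=3, physical=[m,B,o,d,C], logical=[d,C,m,B,o]

Answer: d,C,m,B,o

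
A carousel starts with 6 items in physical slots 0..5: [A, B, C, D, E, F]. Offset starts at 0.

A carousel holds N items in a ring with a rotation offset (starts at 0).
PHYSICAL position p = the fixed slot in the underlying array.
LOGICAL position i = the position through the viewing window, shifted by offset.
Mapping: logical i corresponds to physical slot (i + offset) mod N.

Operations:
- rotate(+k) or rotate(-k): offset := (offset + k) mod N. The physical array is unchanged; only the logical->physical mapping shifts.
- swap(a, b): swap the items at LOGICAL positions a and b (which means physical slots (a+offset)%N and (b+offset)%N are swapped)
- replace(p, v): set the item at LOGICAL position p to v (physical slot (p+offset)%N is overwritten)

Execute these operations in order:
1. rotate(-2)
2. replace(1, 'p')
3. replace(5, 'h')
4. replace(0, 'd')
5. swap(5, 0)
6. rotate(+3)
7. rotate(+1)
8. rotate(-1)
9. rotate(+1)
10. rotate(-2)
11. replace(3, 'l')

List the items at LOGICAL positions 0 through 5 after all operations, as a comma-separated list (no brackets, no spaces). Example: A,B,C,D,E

After op 1 (rotate(-2)): offset=4, physical=[A,B,C,D,E,F], logical=[E,F,A,B,C,D]
After op 2 (replace(1, 'p')): offset=4, physical=[A,B,C,D,E,p], logical=[E,p,A,B,C,D]
After op 3 (replace(5, 'h')): offset=4, physical=[A,B,C,h,E,p], logical=[E,p,A,B,C,h]
After op 4 (replace(0, 'd')): offset=4, physical=[A,B,C,h,d,p], logical=[d,p,A,B,C,h]
After op 5 (swap(5, 0)): offset=4, physical=[A,B,C,d,h,p], logical=[h,p,A,B,C,d]
After op 6 (rotate(+3)): offset=1, physical=[A,B,C,d,h,p], logical=[B,C,d,h,p,A]
After op 7 (rotate(+1)): offset=2, physical=[A,B,C,d,h,p], logical=[C,d,h,p,A,B]
After op 8 (rotate(-1)): offset=1, physical=[A,B,C,d,h,p], logical=[B,C,d,h,p,A]
After op 9 (rotate(+1)): offset=2, physical=[A,B,C,d,h,p], logical=[C,d,h,p,A,B]
After op 10 (rotate(-2)): offset=0, physical=[A,B,C,d,h,p], logical=[A,B,C,d,h,p]
After op 11 (replace(3, 'l')): offset=0, physical=[A,B,C,l,h,p], logical=[A,B,C,l,h,p]

Answer: A,B,C,l,h,p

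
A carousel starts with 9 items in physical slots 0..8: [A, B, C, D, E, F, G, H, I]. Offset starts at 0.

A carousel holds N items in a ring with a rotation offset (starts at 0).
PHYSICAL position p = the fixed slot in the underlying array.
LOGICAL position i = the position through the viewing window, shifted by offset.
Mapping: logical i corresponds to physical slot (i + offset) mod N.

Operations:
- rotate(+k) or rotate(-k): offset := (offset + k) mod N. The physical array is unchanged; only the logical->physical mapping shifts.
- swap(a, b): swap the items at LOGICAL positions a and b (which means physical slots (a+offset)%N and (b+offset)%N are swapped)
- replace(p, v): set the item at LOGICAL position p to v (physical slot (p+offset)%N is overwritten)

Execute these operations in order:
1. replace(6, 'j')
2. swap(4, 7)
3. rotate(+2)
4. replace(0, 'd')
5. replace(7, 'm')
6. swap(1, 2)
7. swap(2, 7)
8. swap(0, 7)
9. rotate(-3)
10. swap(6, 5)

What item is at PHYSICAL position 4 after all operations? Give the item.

Answer: F

Derivation:
After op 1 (replace(6, 'j')): offset=0, physical=[A,B,C,D,E,F,j,H,I], logical=[A,B,C,D,E,F,j,H,I]
After op 2 (swap(4, 7)): offset=0, physical=[A,B,C,D,H,F,j,E,I], logical=[A,B,C,D,H,F,j,E,I]
After op 3 (rotate(+2)): offset=2, physical=[A,B,C,D,H,F,j,E,I], logical=[C,D,H,F,j,E,I,A,B]
After op 4 (replace(0, 'd')): offset=2, physical=[A,B,d,D,H,F,j,E,I], logical=[d,D,H,F,j,E,I,A,B]
After op 5 (replace(7, 'm')): offset=2, physical=[m,B,d,D,H,F,j,E,I], logical=[d,D,H,F,j,E,I,m,B]
After op 6 (swap(1, 2)): offset=2, physical=[m,B,d,H,D,F,j,E,I], logical=[d,H,D,F,j,E,I,m,B]
After op 7 (swap(2, 7)): offset=2, physical=[D,B,d,H,m,F,j,E,I], logical=[d,H,m,F,j,E,I,D,B]
After op 8 (swap(0, 7)): offset=2, physical=[d,B,D,H,m,F,j,E,I], logical=[D,H,m,F,j,E,I,d,B]
After op 9 (rotate(-3)): offset=8, physical=[d,B,D,H,m,F,j,E,I], logical=[I,d,B,D,H,m,F,j,E]
After op 10 (swap(6, 5)): offset=8, physical=[d,B,D,H,F,m,j,E,I], logical=[I,d,B,D,H,F,m,j,E]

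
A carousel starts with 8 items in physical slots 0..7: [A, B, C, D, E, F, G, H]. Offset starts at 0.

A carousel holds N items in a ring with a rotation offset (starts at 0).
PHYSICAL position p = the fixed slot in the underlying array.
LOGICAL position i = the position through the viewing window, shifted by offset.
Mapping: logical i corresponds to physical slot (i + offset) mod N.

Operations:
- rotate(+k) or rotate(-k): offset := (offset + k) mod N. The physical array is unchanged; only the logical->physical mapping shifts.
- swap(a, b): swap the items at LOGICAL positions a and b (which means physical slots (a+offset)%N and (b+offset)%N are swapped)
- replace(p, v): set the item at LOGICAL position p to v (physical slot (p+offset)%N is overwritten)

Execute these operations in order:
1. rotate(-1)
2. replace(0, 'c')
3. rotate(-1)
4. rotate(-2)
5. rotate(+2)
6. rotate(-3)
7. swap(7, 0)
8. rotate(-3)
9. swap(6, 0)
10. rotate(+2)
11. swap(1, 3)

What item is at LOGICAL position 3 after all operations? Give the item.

After op 1 (rotate(-1)): offset=7, physical=[A,B,C,D,E,F,G,H], logical=[H,A,B,C,D,E,F,G]
After op 2 (replace(0, 'c')): offset=7, physical=[A,B,C,D,E,F,G,c], logical=[c,A,B,C,D,E,F,G]
After op 3 (rotate(-1)): offset=6, physical=[A,B,C,D,E,F,G,c], logical=[G,c,A,B,C,D,E,F]
After op 4 (rotate(-2)): offset=4, physical=[A,B,C,D,E,F,G,c], logical=[E,F,G,c,A,B,C,D]
After op 5 (rotate(+2)): offset=6, physical=[A,B,C,D,E,F,G,c], logical=[G,c,A,B,C,D,E,F]
After op 6 (rotate(-3)): offset=3, physical=[A,B,C,D,E,F,G,c], logical=[D,E,F,G,c,A,B,C]
After op 7 (swap(7, 0)): offset=3, physical=[A,B,D,C,E,F,G,c], logical=[C,E,F,G,c,A,B,D]
After op 8 (rotate(-3)): offset=0, physical=[A,B,D,C,E,F,G,c], logical=[A,B,D,C,E,F,G,c]
After op 9 (swap(6, 0)): offset=0, physical=[G,B,D,C,E,F,A,c], logical=[G,B,D,C,E,F,A,c]
After op 10 (rotate(+2)): offset=2, physical=[G,B,D,C,E,F,A,c], logical=[D,C,E,F,A,c,G,B]
After op 11 (swap(1, 3)): offset=2, physical=[G,B,D,F,E,C,A,c], logical=[D,F,E,C,A,c,G,B]

Answer: C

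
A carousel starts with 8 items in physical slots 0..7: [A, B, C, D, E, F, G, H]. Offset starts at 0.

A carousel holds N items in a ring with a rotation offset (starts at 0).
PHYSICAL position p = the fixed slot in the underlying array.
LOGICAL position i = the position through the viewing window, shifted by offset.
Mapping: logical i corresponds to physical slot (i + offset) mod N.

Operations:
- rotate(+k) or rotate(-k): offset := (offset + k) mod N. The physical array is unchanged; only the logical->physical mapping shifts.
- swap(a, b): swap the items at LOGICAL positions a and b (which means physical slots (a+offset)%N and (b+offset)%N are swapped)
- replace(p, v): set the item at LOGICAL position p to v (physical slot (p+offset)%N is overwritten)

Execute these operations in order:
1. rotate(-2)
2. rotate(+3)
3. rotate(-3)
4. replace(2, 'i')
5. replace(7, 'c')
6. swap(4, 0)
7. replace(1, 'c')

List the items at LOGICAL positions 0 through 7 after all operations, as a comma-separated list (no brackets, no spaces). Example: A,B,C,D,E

Answer: C,c,i,B,G,D,E,c

Derivation:
After op 1 (rotate(-2)): offset=6, physical=[A,B,C,D,E,F,G,H], logical=[G,H,A,B,C,D,E,F]
After op 2 (rotate(+3)): offset=1, physical=[A,B,C,D,E,F,G,H], logical=[B,C,D,E,F,G,H,A]
After op 3 (rotate(-3)): offset=6, physical=[A,B,C,D,E,F,G,H], logical=[G,H,A,B,C,D,E,F]
After op 4 (replace(2, 'i')): offset=6, physical=[i,B,C,D,E,F,G,H], logical=[G,H,i,B,C,D,E,F]
After op 5 (replace(7, 'c')): offset=6, physical=[i,B,C,D,E,c,G,H], logical=[G,H,i,B,C,D,E,c]
After op 6 (swap(4, 0)): offset=6, physical=[i,B,G,D,E,c,C,H], logical=[C,H,i,B,G,D,E,c]
After op 7 (replace(1, 'c')): offset=6, physical=[i,B,G,D,E,c,C,c], logical=[C,c,i,B,G,D,E,c]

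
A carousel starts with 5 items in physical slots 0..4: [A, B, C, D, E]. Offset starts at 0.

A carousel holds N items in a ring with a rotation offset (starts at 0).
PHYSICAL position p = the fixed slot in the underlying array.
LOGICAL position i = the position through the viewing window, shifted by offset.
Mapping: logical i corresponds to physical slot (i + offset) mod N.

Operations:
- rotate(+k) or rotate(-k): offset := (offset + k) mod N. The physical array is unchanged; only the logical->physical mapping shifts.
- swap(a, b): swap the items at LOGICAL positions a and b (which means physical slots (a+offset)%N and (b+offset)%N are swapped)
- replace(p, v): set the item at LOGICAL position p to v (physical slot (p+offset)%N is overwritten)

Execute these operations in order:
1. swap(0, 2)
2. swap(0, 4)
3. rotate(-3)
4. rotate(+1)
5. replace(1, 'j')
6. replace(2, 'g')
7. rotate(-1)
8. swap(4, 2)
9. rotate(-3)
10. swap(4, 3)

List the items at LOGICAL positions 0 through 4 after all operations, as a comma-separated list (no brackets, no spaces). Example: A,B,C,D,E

After op 1 (swap(0, 2)): offset=0, physical=[C,B,A,D,E], logical=[C,B,A,D,E]
After op 2 (swap(0, 4)): offset=0, physical=[E,B,A,D,C], logical=[E,B,A,D,C]
After op 3 (rotate(-3)): offset=2, physical=[E,B,A,D,C], logical=[A,D,C,E,B]
After op 4 (rotate(+1)): offset=3, physical=[E,B,A,D,C], logical=[D,C,E,B,A]
After op 5 (replace(1, 'j')): offset=3, physical=[E,B,A,D,j], logical=[D,j,E,B,A]
After op 6 (replace(2, 'g')): offset=3, physical=[g,B,A,D,j], logical=[D,j,g,B,A]
After op 7 (rotate(-1)): offset=2, physical=[g,B,A,D,j], logical=[A,D,j,g,B]
After op 8 (swap(4, 2)): offset=2, physical=[g,j,A,D,B], logical=[A,D,B,g,j]
After op 9 (rotate(-3)): offset=4, physical=[g,j,A,D,B], logical=[B,g,j,A,D]
After op 10 (swap(4, 3)): offset=4, physical=[g,j,D,A,B], logical=[B,g,j,D,A]

Answer: B,g,j,D,A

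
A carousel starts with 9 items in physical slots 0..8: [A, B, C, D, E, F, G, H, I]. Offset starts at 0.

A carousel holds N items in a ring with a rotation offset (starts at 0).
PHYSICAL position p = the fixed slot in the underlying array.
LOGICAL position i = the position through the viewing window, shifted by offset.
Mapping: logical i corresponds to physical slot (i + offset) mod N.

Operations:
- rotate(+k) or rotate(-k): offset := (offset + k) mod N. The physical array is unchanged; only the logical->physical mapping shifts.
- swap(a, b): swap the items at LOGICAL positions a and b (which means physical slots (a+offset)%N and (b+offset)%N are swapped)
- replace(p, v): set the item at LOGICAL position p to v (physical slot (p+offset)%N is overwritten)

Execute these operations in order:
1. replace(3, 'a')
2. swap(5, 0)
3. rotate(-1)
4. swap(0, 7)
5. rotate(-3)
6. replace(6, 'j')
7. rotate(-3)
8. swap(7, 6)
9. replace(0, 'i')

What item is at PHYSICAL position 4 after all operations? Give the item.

After op 1 (replace(3, 'a')): offset=0, physical=[A,B,C,a,E,F,G,H,I], logical=[A,B,C,a,E,F,G,H,I]
After op 2 (swap(5, 0)): offset=0, physical=[F,B,C,a,E,A,G,H,I], logical=[F,B,C,a,E,A,G,H,I]
After op 3 (rotate(-1)): offset=8, physical=[F,B,C,a,E,A,G,H,I], logical=[I,F,B,C,a,E,A,G,H]
After op 4 (swap(0, 7)): offset=8, physical=[F,B,C,a,E,A,I,H,G], logical=[G,F,B,C,a,E,A,I,H]
After op 5 (rotate(-3)): offset=5, physical=[F,B,C,a,E,A,I,H,G], logical=[A,I,H,G,F,B,C,a,E]
After op 6 (replace(6, 'j')): offset=5, physical=[F,B,j,a,E,A,I,H,G], logical=[A,I,H,G,F,B,j,a,E]
After op 7 (rotate(-3)): offset=2, physical=[F,B,j,a,E,A,I,H,G], logical=[j,a,E,A,I,H,G,F,B]
After op 8 (swap(7, 6)): offset=2, physical=[G,B,j,a,E,A,I,H,F], logical=[j,a,E,A,I,H,F,G,B]
After op 9 (replace(0, 'i')): offset=2, physical=[G,B,i,a,E,A,I,H,F], logical=[i,a,E,A,I,H,F,G,B]

Answer: E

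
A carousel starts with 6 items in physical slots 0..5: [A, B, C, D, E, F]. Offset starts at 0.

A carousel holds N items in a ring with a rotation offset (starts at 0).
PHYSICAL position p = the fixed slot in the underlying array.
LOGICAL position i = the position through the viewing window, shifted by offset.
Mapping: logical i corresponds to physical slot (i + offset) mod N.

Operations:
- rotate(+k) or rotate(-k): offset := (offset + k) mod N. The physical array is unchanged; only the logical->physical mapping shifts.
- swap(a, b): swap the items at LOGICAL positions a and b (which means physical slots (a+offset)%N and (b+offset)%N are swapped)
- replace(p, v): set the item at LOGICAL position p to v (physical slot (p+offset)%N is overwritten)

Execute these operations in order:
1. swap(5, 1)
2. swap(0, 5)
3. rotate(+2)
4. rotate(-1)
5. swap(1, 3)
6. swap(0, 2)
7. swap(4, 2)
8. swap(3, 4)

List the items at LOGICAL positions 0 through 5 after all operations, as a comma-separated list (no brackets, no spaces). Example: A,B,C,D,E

Answer: D,E,A,F,C,B

Derivation:
After op 1 (swap(5, 1)): offset=0, physical=[A,F,C,D,E,B], logical=[A,F,C,D,E,B]
After op 2 (swap(0, 5)): offset=0, physical=[B,F,C,D,E,A], logical=[B,F,C,D,E,A]
After op 3 (rotate(+2)): offset=2, physical=[B,F,C,D,E,A], logical=[C,D,E,A,B,F]
After op 4 (rotate(-1)): offset=1, physical=[B,F,C,D,E,A], logical=[F,C,D,E,A,B]
After op 5 (swap(1, 3)): offset=1, physical=[B,F,E,D,C,A], logical=[F,E,D,C,A,B]
After op 6 (swap(0, 2)): offset=1, physical=[B,D,E,F,C,A], logical=[D,E,F,C,A,B]
After op 7 (swap(4, 2)): offset=1, physical=[B,D,E,A,C,F], logical=[D,E,A,C,F,B]
After op 8 (swap(3, 4)): offset=1, physical=[B,D,E,A,F,C], logical=[D,E,A,F,C,B]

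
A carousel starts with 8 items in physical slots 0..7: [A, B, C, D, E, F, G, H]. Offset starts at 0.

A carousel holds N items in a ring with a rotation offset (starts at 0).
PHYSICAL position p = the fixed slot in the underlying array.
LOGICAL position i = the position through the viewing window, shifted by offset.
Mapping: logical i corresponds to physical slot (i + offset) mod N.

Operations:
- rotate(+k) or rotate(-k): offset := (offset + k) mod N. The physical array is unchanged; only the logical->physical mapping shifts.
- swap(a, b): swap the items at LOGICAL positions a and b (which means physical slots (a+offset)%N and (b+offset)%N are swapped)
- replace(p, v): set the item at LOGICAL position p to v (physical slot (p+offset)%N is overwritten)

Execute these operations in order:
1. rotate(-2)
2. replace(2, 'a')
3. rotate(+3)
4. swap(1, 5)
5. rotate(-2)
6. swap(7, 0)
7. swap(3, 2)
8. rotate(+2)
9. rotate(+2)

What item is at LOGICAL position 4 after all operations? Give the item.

After op 1 (rotate(-2)): offset=6, physical=[A,B,C,D,E,F,G,H], logical=[G,H,A,B,C,D,E,F]
After op 2 (replace(2, 'a')): offset=6, physical=[a,B,C,D,E,F,G,H], logical=[G,H,a,B,C,D,E,F]
After op 3 (rotate(+3)): offset=1, physical=[a,B,C,D,E,F,G,H], logical=[B,C,D,E,F,G,H,a]
After op 4 (swap(1, 5)): offset=1, physical=[a,B,G,D,E,F,C,H], logical=[B,G,D,E,F,C,H,a]
After op 5 (rotate(-2)): offset=7, physical=[a,B,G,D,E,F,C,H], logical=[H,a,B,G,D,E,F,C]
After op 6 (swap(7, 0)): offset=7, physical=[a,B,G,D,E,F,H,C], logical=[C,a,B,G,D,E,F,H]
After op 7 (swap(3, 2)): offset=7, physical=[a,G,B,D,E,F,H,C], logical=[C,a,G,B,D,E,F,H]
After op 8 (rotate(+2)): offset=1, physical=[a,G,B,D,E,F,H,C], logical=[G,B,D,E,F,H,C,a]
After op 9 (rotate(+2)): offset=3, physical=[a,G,B,D,E,F,H,C], logical=[D,E,F,H,C,a,G,B]

Answer: C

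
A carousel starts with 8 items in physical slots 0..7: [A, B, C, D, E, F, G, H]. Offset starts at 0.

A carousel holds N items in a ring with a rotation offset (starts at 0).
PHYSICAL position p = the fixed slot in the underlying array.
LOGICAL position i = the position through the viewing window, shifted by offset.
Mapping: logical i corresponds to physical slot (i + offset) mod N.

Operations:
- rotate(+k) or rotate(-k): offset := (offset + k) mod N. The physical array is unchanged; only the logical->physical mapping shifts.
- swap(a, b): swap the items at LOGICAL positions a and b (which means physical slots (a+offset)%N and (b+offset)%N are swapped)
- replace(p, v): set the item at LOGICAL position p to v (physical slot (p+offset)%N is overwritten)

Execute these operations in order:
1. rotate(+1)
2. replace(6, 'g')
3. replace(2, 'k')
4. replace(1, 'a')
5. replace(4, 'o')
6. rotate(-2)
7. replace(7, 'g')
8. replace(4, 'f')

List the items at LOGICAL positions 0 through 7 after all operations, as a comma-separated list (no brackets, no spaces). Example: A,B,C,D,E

Answer: g,A,B,a,f,E,o,g

Derivation:
After op 1 (rotate(+1)): offset=1, physical=[A,B,C,D,E,F,G,H], logical=[B,C,D,E,F,G,H,A]
After op 2 (replace(6, 'g')): offset=1, physical=[A,B,C,D,E,F,G,g], logical=[B,C,D,E,F,G,g,A]
After op 3 (replace(2, 'k')): offset=1, physical=[A,B,C,k,E,F,G,g], logical=[B,C,k,E,F,G,g,A]
After op 4 (replace(1, 'a')): offset=1, physical=[A,B,a,k,E,F,G,g], logical=[B,a,k,E,F,G,g,A]
After op 5 (replace(4, 'o')): offset=1, physical=[A,B,a,k,E,o,G,g], logical=[B,a,k,E,o,G,g,A]
After op 6 (rotate(-2)): offset=7, physical=[A,B,a,k,E,o,G,g], logical=[g,A,B,a,k,E,o,G]
After op 7 (replace(7, 'g')): offset=7, physical=[A,B,a,k,E,o,g,g], logical=[g,A,B,a,k,E,o,g]
After op 8 (replace(4, 'f')): offset=7, physical=[A,B,a,f,E,o,g,g], logical=[g,A,B,a,f,E,o,g]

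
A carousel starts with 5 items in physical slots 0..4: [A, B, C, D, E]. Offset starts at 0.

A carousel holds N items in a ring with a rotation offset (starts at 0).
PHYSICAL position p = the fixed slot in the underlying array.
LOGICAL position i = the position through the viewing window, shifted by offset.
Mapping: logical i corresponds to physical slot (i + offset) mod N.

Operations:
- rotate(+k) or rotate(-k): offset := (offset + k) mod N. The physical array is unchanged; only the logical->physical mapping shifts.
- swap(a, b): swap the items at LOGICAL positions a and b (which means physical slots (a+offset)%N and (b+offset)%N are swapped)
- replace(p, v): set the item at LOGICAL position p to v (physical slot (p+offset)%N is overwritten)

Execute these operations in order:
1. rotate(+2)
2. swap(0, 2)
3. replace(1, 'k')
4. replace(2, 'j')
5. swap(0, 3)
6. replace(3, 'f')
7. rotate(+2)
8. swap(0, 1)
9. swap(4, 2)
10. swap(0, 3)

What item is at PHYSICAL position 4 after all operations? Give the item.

After op 1 (rotate(+2)): offset=2, physical=[A,B,C,D,E], logical=[C,D,E,A,B]
After op 2 (swap(0, 2)): offset=2, physical=[A,B,E,D,C], logical=[E,D,C,A,B]
After op 3 (replace(1, 'k')): offset=2, physical=[A,B,E,k,C], logical=[E,k,C,A,B]
After op 4 (replace(2, 'j')): offset=2, physical=[A,B,E,k,j], logical=[E,k,j,A,B]
After op 5 (swap(0, 3)): offset=2, physical=[E,B,A,k,j], logical=[A,k,j,E,B]
After op 6 (replace(3, 'f')): offset=2, physical=[f,B,A,k,j], logical=[A,k,j,f,B]
After op 7 (rotate(+2)): offset=4, physical=[f,B,A,k,j], logical=[j,f,B,A,k]
After op 8 (swap(0, 1)): offset=4, physical=[j,B,A,k,f], logical=[f,j,B,A,k]
After op 9 (swap(4, 2)): offset=4, physical=[j,k,A,B,f], logical=[f,j,k,A,B]
After op 10 (swap(0, 3)): offset=4, physical=[j,k,f,B,A], logical=[A,j,k,f,B]

Answer: A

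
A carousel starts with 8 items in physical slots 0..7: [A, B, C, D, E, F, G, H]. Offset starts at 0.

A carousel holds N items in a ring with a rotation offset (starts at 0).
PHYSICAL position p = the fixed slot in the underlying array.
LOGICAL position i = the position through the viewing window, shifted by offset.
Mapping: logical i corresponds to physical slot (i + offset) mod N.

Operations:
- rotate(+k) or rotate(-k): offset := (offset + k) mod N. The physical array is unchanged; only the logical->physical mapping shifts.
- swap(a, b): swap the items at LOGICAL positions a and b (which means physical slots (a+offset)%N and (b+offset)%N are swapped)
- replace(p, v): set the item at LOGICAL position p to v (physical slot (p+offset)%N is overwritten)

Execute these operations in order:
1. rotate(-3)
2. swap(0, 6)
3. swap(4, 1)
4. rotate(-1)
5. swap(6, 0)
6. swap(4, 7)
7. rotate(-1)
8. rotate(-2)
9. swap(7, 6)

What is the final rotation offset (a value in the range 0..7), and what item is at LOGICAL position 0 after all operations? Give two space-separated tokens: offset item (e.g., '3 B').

After op 1 (rotate(-3)): offset=5, physical=[A,B,C,D,E,F,G,H], logical=[F,G,H,A,B,C,D,E]
After op 2 (swap(0, 6)): offset=5, physical=[A,B,C,F,E,D,G,H], logical=[D,G,H,A,B,C,F,E]
After op 3 (swap(4, 1)): offset=5, physical=[A,G,C,F,E,D,B,H], logical=[D,B,H,A,G,C,F,E]
After op 4 (rotate(-1)): offset=4, physical=[A,G,C,F,E,D,B,H], logical=[E,D,B,H,A,G,C,F]
After op 5 (swap(6, 0)): offset=4, physical=[A,G,E,F,C,D,B,H], logical=[C,D,B,H,A,G,E,F]
After op 6 (swap(4, 7)): offset=4, physical=[F,G,E,A,C,D,B,H], logical=[C,D,B,H,F,G,E,A]
After op 7 (rotate(-1)): offset=3, physical=[F,G,E,A,C,D,B,H], logical=[A,C,D,B,H,F,G,E]
After op 8 (rotate(-2)): offset=1, physical=[F,G,E,A,C,D,B,H], logical=[G,E,A,C,D,B,H,F]
After op 9 (swap(7, 6)): offset=1, physical=[H,G,E,A,C,D,B,F], logical=[G,E,A,C,D,B,F,H]

Answer: 1 G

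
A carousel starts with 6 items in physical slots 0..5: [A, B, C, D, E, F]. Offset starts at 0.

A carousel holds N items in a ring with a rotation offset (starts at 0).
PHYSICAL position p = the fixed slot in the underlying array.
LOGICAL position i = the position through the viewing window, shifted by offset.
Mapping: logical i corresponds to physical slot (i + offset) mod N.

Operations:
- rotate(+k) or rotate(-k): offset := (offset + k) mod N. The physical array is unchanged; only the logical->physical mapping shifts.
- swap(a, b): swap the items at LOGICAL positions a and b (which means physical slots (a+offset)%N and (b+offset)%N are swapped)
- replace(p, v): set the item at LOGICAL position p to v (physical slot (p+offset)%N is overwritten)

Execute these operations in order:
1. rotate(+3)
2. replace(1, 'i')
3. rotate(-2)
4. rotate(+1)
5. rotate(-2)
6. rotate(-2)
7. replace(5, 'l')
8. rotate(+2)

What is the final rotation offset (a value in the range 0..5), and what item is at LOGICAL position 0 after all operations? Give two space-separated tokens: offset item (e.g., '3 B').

Answer: 0 A

Derivation:
After op 1 (rotate(+3)): offset=3, physical=[A,B,C,D,E,F], logical=[D,E,F,A,B,C]
After op 2 (replace(1, 'i')): offset=3, physical=[A,B,C,D,i,F], logical=[D,i,F,A,B,C]
After op 3 (rotate(-2)): offset=1, physical=[A,B,C,D,i,F], logical=[B,C,D,i,F,A]
After op 4 (rotate(+1)): offset=2, physical=[A,B,C,D,i,F], logical=[C,D,i,F,A,B]
After op 5 (rotate(-2)): offset=0, physical=[A,B,C,D,i,F], logical=[A,B,C,D,i,F]
After op 6 (rotate(-2)): offset=4, physical=[A,B,C,D,i,F], logical=[i,F,A,B,C,D]
After op 7 (replace(5, 'l')): offset=4, physical=[A,B,C,l,i,F], logical=[i,F,A,B,C,l]
After op 8 (rotate(+2)): offset=0, physical=[A,B,C,l,i,F], logical=[A,B,C,l,i,F]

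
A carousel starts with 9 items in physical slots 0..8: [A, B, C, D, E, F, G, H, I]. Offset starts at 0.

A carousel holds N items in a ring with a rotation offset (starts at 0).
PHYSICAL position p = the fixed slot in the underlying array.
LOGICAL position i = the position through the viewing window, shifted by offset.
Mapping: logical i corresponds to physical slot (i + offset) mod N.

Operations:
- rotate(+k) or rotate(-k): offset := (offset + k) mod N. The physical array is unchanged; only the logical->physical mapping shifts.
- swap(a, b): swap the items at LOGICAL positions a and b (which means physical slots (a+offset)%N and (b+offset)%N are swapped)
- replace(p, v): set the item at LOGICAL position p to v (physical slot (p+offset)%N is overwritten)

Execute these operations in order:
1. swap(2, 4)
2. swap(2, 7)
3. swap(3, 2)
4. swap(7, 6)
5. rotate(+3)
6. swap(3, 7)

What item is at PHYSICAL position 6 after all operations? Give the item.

After op 1 (swap(2, 4)): offset=0, physical=[A,B,E,D,C,F,G,H,I], logical=[A,B,E,D,C,F,G,H,I]
After op 2 (swap(2, 7)): offset=0, physical=[A,B,H,D,C,F,G,E,I], logical=[A,B,H,D,C,F,G,E,I]
After op 3 (swap(3, 2)): offset=0, physical=[A,B,D,H,C,F,G,E,I], logical=[A,B,D,H,C,F,G,E,I]
After op 4 (swap(7, 6)): offset=0, physical=[A,B,D,H,C,F,E,G,I], logical=[A,B,D,H,C,F,E,G,I]
After op 5 (rotate(+3)): offset=3, physical=[A,B,D,H,C,F,E,G,I], logical=[H,C,F,E,G,I,A,B,D]
After op 6 (swap(3, 7)): offset=3, physical=[A,E,D,H,C,F,B,G,I], logical=[H,C,F,B,G,I,A,E,D]

Answer: B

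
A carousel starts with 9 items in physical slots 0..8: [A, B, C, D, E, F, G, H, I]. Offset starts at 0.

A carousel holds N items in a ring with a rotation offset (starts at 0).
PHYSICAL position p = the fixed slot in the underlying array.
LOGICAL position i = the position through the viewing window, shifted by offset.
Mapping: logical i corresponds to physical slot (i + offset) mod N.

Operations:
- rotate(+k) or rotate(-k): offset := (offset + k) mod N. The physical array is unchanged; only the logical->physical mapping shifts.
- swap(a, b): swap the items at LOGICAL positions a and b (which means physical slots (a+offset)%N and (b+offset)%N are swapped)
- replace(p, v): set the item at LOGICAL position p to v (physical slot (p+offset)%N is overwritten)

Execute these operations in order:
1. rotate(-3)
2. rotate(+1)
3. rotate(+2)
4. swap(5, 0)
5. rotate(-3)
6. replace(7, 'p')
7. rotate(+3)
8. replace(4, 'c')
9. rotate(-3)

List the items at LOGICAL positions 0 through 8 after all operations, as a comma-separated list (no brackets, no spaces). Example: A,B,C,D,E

After op 1 (rotate(-3)): offset=6, physical=[A,B,C,D,E,F,G,H,I], logical=[G,H,I,A,B,C,D,E,F]
After op 2 (rotate(+1)): offset=7, physical=[A,B,C,D,E,F,G,H,I], logical=[H,I,A,B,C,D,E,F,G]
After op 3 (rotate(+2)): offset=0, physical=[A,B,C,D,E,F,G,H,I], logical=[A,B,C,D,E,F,G,H,I]
After op 4 (swap(5, 0)): offset=0, physical=[F,B,C,D,E,A,G,H,I], logical=[F,B,C,D,E,A,G,H,I]
After op 5 (rotate(-3)): offset=6, physical=[F,B,C,D,E,A,G,H,I], logical=[G,H,I,F,B,C,D,E,A]
After op 6 (replace(7, 'p')): offset=6, physical=[F,B,C,D,p,A,G,H,I], logical=[G,H,I,F,B,C,D,p,A]
After op 7 (rotate(+3)): offset=0, physical=[F,B,C,D,p,A,G,H,I], logical=[F,B,C,D,p,A,G,H,I]
After op 8 (replace(4, 'c')): offset=0, physical=[F,B,C,D,c,A,G,H,I], logical=[F,B,C,D,c,A,G,H,I]
After op 9 (rotate(-3)): offset=6, physical=[F,B,C,D,c,A,G,H,I], logical=[G,H,I,F,B,C,D,c,A]

Answer: G,H,I,F,B,C,D,c,A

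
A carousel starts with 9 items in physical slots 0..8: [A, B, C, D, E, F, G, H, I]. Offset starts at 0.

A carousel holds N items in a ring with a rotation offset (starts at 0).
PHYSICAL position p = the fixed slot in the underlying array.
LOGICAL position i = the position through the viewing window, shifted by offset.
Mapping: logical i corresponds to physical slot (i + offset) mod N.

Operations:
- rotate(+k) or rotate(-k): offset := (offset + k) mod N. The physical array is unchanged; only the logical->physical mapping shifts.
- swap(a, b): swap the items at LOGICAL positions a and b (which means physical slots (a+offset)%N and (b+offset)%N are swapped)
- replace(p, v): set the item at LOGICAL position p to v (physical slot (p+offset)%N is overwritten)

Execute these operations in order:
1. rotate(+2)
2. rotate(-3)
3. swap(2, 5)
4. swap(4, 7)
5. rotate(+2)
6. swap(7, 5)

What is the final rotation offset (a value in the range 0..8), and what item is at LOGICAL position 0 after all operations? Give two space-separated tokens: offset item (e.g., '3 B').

After op 1 (rotate(+2)): offset=2, physical=[A,B,C,D,E,F,G,H,I], logical=[C,D,E,F,G,H,I,A,B]
After op 2 (rotate(-3)): offset=8, physical=[A,B,C,D,E,F,G,H,I], logical=[I,A,B,C,D,E,F,G,H]
After op 3 (swap(2, 5)): offset=8, physical=[A,E,C,D,B,F,G,H,I], logical=[I,A,E,C,D,B,F,G,H]
After op 4 (swap(4, 7)): offset=8, physical=[A,E,C,G,B,F,D,H,I], logical=[I,A,E,C,G,B,F,D,H]
After op 5 (rotate(+2)): offset=1, physical=[A,E,C,G,B,F,D,H,I], logical=[E,C,G,B,F,D,H,I,A]
After op 6 (swap(7, 5)): offset=1, physical=[A,E,C,G,B,F,I,H,D], logical=[E,C,G,B,F,I,H,D,A]

Answer: 1 E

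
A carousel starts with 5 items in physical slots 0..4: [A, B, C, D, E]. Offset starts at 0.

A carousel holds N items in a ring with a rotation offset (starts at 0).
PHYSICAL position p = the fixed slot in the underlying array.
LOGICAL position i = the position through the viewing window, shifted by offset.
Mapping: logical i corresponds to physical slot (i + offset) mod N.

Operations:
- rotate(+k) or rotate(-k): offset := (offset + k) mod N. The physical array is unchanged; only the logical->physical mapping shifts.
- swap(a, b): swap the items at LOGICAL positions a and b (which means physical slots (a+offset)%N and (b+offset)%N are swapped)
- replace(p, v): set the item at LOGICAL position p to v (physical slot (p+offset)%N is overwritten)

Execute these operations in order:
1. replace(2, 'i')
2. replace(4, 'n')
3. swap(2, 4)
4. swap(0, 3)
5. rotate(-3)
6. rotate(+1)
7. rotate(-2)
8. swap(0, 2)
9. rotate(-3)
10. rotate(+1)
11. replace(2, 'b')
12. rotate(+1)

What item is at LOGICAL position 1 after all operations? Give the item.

After op 1 (replace(2, 'i')): offset=0, physical=[A,B,i,D,E], logical=[A,B,i,D,E]
After op 2 (replace(4, 'n')): offset=0, physical=[A,B,i,D,n], logical=[A,B,i,D,n]
After op 3 (swap(2, 4)): offset=0, physical=[A,B,n,D,i], logical=[A,B,n,D,i]
After op 4 (swap(0, 3)): offset=0, physical=[D,B,n,A,i], logical=[D,B,n,A,i]
After op 5 (rotate(-3)): offset=2, physical=[D,B,n,A,i], logical=[n,A,i,D,B]
After op 6 (rotate(+1)): offset=3, physical=[D,B,n,A,i], logical=[A,i,D,B,n]
After op 7 (rotate(-2)): offset=1, physical=[D,B,n,A,i], logical=[B,n,A,i,D]
After op 8 (swap(0, 2)): offset=1, physical=[D,A,n,B,i], logical=[A,n,B,i,D]
After op 9 (rotate(-3)): offset=3, physical=[D,A,n,B,i], logical=[B,i,D,A,n]
After op 10 (rotate(+1)): offset=4, physical=[D,A,n,B,i], logical=[i,D,A,n,B]
After op 11 (replace(2, 'b')): offset=4, physical=[D,b,n,B,i], logical=[i,D,b,n,B]
After op 12 (rotate(+1)): offset=0, physical=[D,b,n,B,i], logical=[D,b,n,B,i]

Answer: b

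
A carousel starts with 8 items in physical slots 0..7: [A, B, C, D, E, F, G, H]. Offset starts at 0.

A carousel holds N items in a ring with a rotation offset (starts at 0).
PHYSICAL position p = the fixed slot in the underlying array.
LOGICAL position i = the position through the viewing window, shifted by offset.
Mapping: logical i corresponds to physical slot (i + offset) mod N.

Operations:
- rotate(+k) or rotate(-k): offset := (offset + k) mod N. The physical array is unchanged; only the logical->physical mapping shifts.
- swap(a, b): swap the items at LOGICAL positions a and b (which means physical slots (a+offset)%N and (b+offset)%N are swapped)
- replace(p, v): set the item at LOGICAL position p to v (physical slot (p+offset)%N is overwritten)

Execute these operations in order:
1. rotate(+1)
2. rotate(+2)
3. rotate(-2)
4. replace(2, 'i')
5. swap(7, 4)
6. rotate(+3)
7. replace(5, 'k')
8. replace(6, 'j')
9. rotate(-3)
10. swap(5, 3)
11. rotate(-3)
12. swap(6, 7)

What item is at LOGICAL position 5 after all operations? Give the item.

Answer: i

Derivation:
After op 1 (rotate(+1)): offset=1, physical=[A,B,C,D,E,F,G,H], logical=[B,C,D,E,F,G,H,A]
After op 2 (rotate(+2)): offset=3, physical=[A,B,C,D,E,F,G,H], logical=[D,E,F,G,H,A,B,C]
After op 3 (rotate(-2)): offset=1, physical=[A,B,C,D,E,F,G,H], logical=[B,C,D,E,F,G,H,A]
After op 4 (replace(2, 'i')): offset=1, physical=[A,B,C,i,E,F,G,H], logical=[B,C,i,E,F,G,H,A]
After op 5 (swap(7, 4)): offset=1, physical=[F,B,C,i,E,A,G,H], logical=[B,C,i,E,A,G,H,F]
After op 6 (rotate(+3)): offset=4, physical=[F,B,C,i,E,A,G,H], logical=[E,A,G,H,F,B,C,i]
After op 7 (replace(5, 'k')): offset=4, physical=[F,k,C,i,E,A,G,H], logical=[E,A,G,H,F,k,C,i]
After op 8 (replace(6, 'j')): offset=4, physical=[F,k,j,i,E,A,G,H], logical=[E,A,G,H,F,k,j,i]
After op 9 (rotate(-3)): offset=1, physical=[F,k,j,i,E,A,G,H], logical=[k,j,i,E,A,G,H,F]
After op 10 (swap(5, 3)): offset=1, physical=[F,k,j,i,G,A,E,H], logical=[k,j,i,G,A,E,H,F]
After op 11 (rotate(-3)): offset=6, physical=[F,k,j,i,G,A,E,H], logical=[E,H,F,k,j,i,G,A]
After op 12 (swap(6, 7)): offset=6, physical=[F,k,j,i,A,G,E,H], logical=[E,H,F,k,j,i,A,G]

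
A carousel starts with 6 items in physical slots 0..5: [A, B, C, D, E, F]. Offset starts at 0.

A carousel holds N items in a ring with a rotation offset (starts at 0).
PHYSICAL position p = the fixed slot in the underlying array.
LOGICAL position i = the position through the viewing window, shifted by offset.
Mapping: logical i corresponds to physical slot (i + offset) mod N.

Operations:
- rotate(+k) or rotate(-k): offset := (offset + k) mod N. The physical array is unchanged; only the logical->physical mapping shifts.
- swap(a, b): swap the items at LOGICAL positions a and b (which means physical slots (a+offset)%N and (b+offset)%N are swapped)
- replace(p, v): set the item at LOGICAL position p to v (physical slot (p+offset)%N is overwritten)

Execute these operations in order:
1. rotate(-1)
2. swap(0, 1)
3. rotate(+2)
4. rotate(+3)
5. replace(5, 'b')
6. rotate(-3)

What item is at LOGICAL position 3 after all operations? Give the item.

Answer: E

Derivation:
After op 1 (rotate(-1)): offset=5, physical=[A,B,C,D,E,F], logical=[F,A,B,C,D,E]
After op 2 (swap(0, 1)): offset=5, physical=[F,B,C,D,E,A], logical=[A,F,B,C,D,E]
After op 3 (rotate(+2)): offset=1, physical=[F,B,C,D,E,A], logical=[B,C,D,E,A,F]
After op 4 (rotate(+3)): offset=4, physical=[F,B,C,D,E,A], logical=[E,A,F,B,C,D]
After op 5 (replace(5, 'b')): offset=4, physical=[F,B,C,b,E,A], logical=[E,A,F,B,C,b]
After op 6 (rotate(-3)): offset=1, physical=[F,B,C,b,E,A], logical=[B,C,b,E,A,F]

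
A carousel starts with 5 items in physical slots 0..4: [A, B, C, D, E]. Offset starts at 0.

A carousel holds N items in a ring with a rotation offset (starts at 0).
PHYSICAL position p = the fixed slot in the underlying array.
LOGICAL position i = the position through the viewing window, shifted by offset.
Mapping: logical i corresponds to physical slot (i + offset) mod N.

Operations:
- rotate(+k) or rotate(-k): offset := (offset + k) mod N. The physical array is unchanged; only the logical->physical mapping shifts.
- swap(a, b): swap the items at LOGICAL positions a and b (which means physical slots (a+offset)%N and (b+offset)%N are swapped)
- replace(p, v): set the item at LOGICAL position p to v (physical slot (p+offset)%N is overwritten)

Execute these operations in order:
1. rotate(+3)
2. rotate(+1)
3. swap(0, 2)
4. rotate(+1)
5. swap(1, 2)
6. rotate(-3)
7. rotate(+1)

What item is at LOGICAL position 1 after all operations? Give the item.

After op 1 (rotate(+3)): offset=3, physical=[A,B,C,D,E], logical=[D,E,A,B,C]
After op 2 (rotate(+1)): offset=4, physical=[A,B,C,D,E], logical=[E,A,B,C,D]
After op 3 (swap(0, 2)): offset=4, physical=[A,E,C,D,B], logical=[B,A,E,C,D]
After op 4 (rotate(+1)): offset=0, physical=[A,E,C,D,B], logical=[A,E,C,D,B]
After op 5 (swap(1, 2)): offset=0, physical=[A,C,E,D,B], logical=[A,C,E,D,B]
After op 6 (rotate(-3)): offset=2, physical=[A,C,E,D,B], logical=[E,D,B,A,C]
After op 7 (rotate(+1)): offset=3, physical=[A,C,E,D,B], logical=[D,B,A,C,E]

Answer: B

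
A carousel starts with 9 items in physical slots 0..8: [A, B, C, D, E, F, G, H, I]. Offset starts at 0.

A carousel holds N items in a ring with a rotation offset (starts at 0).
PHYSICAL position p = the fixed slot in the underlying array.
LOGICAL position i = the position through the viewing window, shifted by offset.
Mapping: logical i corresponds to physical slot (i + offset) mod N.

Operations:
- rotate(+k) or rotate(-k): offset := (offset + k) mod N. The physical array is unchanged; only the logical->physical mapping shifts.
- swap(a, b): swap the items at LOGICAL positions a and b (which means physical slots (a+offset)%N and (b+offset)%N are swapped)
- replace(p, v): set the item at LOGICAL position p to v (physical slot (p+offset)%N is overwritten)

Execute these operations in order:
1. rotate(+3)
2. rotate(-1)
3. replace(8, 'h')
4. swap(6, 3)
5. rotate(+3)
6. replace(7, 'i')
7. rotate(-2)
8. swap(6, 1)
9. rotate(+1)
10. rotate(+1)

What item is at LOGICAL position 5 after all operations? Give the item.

After op 1 (rotate(+3)): offset=3, physical=[A,B,C,D,E,F,G,H,I], logical=[D,E,F,G,H,I,A,B,C]
After op 2 (rotate(-1)): offset=2, physical=[A,B,C,D,E,F,G,H,I], logical=[C,D,E,F,G,H,I,A,B]
After op 3 (replace(8, 'h')): offset=2, physical=[A,h,C,D,E,F,G,H,I], logical=[C,D,E,F,G,H,I,A,h]
After op 4 (swap(6, 3)): offset=2, physical=[A,h,C,D,E,I,G,H,F], logical=[C,D,E,I,G,H,F,A,h]
After op 5 (rotate(+3)): offset=5, physical=[A,h,C,D,E,I,G,H,F], logical=[I,G,H,F,A,h,C,D,E]
After op 6 (replace(7, 'i')): offset=5, physical=[A,h,C,i,E,I,G,H,F], logical=[I,G,H,F,A,h,C,i,E]
After op 7 (rotate(-2)): offset=3, physical=[A,h,C,i,E,I,G,H,F], logical=[i,E,I,G,H,F,A,h,C]
After op 8 (swap(6, 1)): offset=3, physical=[E,h,C,i,A,I,G,H,F], logical=[i,A,I,G,H,F,E,h,C]
After op 9 (rotate(+1)): offset=4, physical=[E,h,C,i,A,I,G,H,F], logical=[A,I,G,H,F,E,h,C,i]
After op 10 (rotate(+1)): offset=5, physical=[E,h,C,i,A,I,G,H,F], logical=[I,G,H,F,E,h,C,i,A]

Answer: h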